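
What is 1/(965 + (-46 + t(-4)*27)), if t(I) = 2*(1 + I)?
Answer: 1/757 ≈ 0.0013210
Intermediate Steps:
t(I) = 2 + 2*I
1/(965 + (-46 + t(-4)*27)) = 1/(965 + (-46 + (2 + 2*(-4))*27)) = 1/(965 + (-46 + (2 - 8)*27)) = 1/(965 + (-46 - 6*27)) = 1/(965 + (-46 - 162)) = 1/(965 - 208) = 1/757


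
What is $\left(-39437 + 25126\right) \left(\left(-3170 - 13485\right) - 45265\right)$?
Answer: $886137120$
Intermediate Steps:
$\left(-39437 + 25126\right) \left(\left(-3170 - 13485\right) - 45265\right) = - 14311 \left(\left(-3170 - 13485\right) - 45265\right) = - 14311 \left(-16655 - 45265\right) = \left(-14311\right) \left(-61920\right) = 886137120$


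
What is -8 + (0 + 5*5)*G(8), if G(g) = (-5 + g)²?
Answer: 217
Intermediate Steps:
-8 + (0 + 5*5)*G(8) = -8 + (0 + 5*5)*(-5 + 8)² = -8 + (0 + 25)*3² = -8 + 25*9 = -8 + 225 = 217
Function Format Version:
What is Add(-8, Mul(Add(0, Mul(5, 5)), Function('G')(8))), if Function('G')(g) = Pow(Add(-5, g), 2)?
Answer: 217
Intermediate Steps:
Add(-8, Mul(Add(0, Mul(5, 5)), Function('G')(8))) = Add(-8, Mul(Add(0, Mul(5, 5)), Pow(Add(-5, 8), 2))) = Add(-8, Mul(Add(0, 25), Pow(3, 2))) = Add(-8, Mul(25, 9)) = Add(-8, 225) = 217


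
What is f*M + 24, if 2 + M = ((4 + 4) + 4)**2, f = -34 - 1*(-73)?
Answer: 5562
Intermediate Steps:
f = 39 (f = -34 + 73 = 39)
M = 142 (M = -2 + ((4 + 4) + 4)**2 = -2 + (8 + 4)**2 = -2 + 12**2 = -2 + 144 = 142)
f*M + 24 = 39*142 + 24 = 5538 + 24 = 5562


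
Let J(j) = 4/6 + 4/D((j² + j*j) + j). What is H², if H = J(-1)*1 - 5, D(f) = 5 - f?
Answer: 100/9 ≈ 11.111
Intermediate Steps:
J(j) = ⅔ + 4/(5 - j - 2*j²) (J(j) = 4/6 + 4/(5 - ((j² + j*j) + j)) = 4*(⅙) + 4/(5 - ((j² + j²) + j)) = ⅔ + 4/(5 - (2*j² + j)) = ⅔ + 4/(5 - (j + 2*j²)) = ⅔ + 4/(5 + (-j - 2*j²)) = ⅔ + 4/(5 - j - 2*j²))
H = -10/3 (H = (2*(-11 - 1 + 2*(-1)²)/(3*(-5 - 1 + 2*(-1)²)))*1 - 5 = (2*(-11 - 1 + 2*1)/(3*(-5 - 1 + 2*1)))*1 - 5 = (2*(-11 - 1 + 2)/(3*(-5 - 1 + 2)))*1 - 5 = ((⅔)*(-10)/(-4))*1 - 5 = ((⅔)*(-¼)*(-10))*1 - 5 = (5/3)*1 - 5 = 5/3 - 5 = -10/3 ≈ -3.3333)
H² = (-10/3)² = 100/9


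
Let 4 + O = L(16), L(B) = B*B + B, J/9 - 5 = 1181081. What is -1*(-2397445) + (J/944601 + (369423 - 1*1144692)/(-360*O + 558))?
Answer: 8045536650300281/3355852486 ≈ 2.3975e+6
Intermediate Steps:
J = 10629774 (J = 45 + 9*1181081 = 45 + 10629729 = 10629774)
L(B) = B + B**2 (L(B) = B**2 + B = B + B**2)
O = 268 (O = -4 + 16*(1 + 16) = -4 + 16*17 = -4 + 272 = 268)
-1*(-2397445) + (J/944601 + (369423 - 1*1144692)/(-360*O + 558)) = -1*(-2397445) + (10629774/944601 + (369423 - 1*1144692)/(-360*268 + 558)) = 2397445 + (10629774*(1/944601) + (369423 - 1144692)/(-96480 + 558)) = 2397445 + (3543258/314867 - 775269/(-95922)) = 2397445 + (3543258/314867 - 775269*(-1/95922)) = 2397445 + (3543258/314867 + 86141/10658) = 2397445 + 64887002011/3355852486 = 8045536650300281/3355852486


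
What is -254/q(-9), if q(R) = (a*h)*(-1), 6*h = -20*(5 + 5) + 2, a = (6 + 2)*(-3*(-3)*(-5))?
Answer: 127/5940 ≈ 0.021380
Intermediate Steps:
a = -360 (a = 8*(9*(-5)) = 8*(-45) = -360)
h = -33 (h = (-20*(5 + 5) + 2)/6 = (-20*10 + 2)/6 = (-4*50 + 2)/6 = (-200 + 2)/6 = (1/6)*(-198) = -33)
q(R) = -11880 (q(R) = -360*(-33)*(-1) = 11880*(-1) = -11880)
-254/q(-9) = -254/(-11880) = -254*(-1/11880) = 127/5940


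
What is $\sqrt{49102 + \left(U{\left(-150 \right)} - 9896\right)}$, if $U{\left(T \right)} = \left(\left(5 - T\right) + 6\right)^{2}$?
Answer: $\sqrt{65127} \approx 255.2$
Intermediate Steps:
$U{\left(T \right)} = \left(11 - T\right)^{2}$
$\sqrt{49102 + \left(U{\left(-150 \right)} - 9896\right)} = \sqrt{49102 + \left(\left(-11 - 150\right)^{2} - 9896\right)} = \sqrt{49102 - \left(9896 - \left(-161\right)^{2}\right)} = \sqrt{49102 + \left(25921 - 9896\right)} = \sqrt{49102 + 16025} = \sqrt{65127}$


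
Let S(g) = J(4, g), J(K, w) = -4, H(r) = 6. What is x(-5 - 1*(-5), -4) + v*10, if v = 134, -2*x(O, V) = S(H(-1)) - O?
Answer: 1342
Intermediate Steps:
S(g) = -4
x(O, V) = 2 + O/2 (x(O, V) = -(-4 - O)/2 = 2 + O/2)
x(-5 - 1*(-5), -4) + v*10 = (2 + (-5 - 1*(-5))/2) + 134*10 = (2 + (-5 + 5)/2) + 1340 = (2 + (½)*0) + 1340 = (2 + 0) + 1340 = 2 + 1340 = 1342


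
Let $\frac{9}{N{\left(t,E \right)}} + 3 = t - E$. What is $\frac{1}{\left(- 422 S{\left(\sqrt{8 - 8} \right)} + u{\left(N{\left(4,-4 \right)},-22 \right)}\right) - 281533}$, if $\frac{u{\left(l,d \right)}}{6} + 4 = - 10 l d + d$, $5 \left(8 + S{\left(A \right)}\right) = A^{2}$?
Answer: $- \frac{1}{275937} \approx -3.624 \cdot 10^{-6}$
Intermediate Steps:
$N{\left(t,E \right)} = \frac{9}{-3 + t - E}$ ($N{\left(t,E \right)} = \frac{9}{-3 - \left(E - t\right)} = \frac{9}{-3 + t - E}$)
$S{\left(A \right)} = -8 + \frac{A^{2}}{5}$
$u{\left(l,d \right)} = -24 + 6 d - 60 d l$ ($u{\left(l,d \right)} = -24 + 6 \left(- 10 l d + d\right) = -24 + 6 \left(- 10 d l + d\right) = -24 + 6 \left(d - 10 d l\right) = -24 - \left(- 6 d + 60 d l\right) = -24 + 6 d - 60 d l$)
$\frac{1}{\left(- 422 S{\left(\sqrt{8 - 8} \right)} + u{\left(N{\left(4,-4 \right)},-22 \right)}\right) - 281533} = \frac{1}{\left(- 422 \left(-8 + \frac{\left(\sqrt{8 - 8}\right)^{2}}{5}\right) - \left(156 - \frac{11880}{-3 + 4 - -4}\right)\right) - 281533} = \frac{1}{\left(- 422 \left(-8 + \frac{\left(\sqrt{0}\right)^{2}}{5}\right) - \left(156 - \frac{11880}{-3 + 4 + 4}\right)\right) - 281533} = \frac{1}{\left(- 422 \left(-8 + \frac{0^{2}}{5}\right) - \left(156 - \frac{11880}{5}\right)\right) - 281533} = \frac{1}{\left(- 422 \left(-8 + \frac{1}{5} \cdot 0\right) - \left(156 - 11880 \cdot \frac{1}{5}\right)\right) - 281533} = \frac{1}{\left(- 422 \left(-8 + 0\right) - \left(156 - 2376\right)\right) - 281533} = \frac{1}{\left(\left(-422\right) \left(-8\right) - -2220\right) - 281533} = \frac{1}{\left(3376 + 2220\right) - 281533} = \frac{1}{5596 - 281533} = \frac{1}{-275937} = - \frac{1}{275937}$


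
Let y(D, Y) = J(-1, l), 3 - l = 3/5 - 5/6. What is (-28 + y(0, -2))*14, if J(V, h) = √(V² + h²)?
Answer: -392 + 91*√61/15 ≈ -344.62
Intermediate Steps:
l = 97/30 (l = 3 - (3/5 - 5/6) = 3 - (3*(⅕) - 5*⅙) = 3 - (⅗ - ⅚) = 3 - 1*(-7/30) = 3 + 7/30 = 97/30 ≈ 3.2333)
y(D, Y) = 13*√61/30 (y(D, Y) = √((-1)² + (97/30)²) = √(1 + 9409/900) = √(10309/900) = 13*√61/30)
(-28 + y(0, -2))*14 = (-28 + 13*√61/30)*14 = -392 + 91*√61/15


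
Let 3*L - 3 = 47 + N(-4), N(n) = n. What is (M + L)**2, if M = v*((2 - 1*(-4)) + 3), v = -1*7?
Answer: 20449/9 ≈ 2272.1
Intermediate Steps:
v = -7
M = -63 (M = -7*((2 - 1*(-4)) + 3) = -7*((2 + 4) + 3) = -7*(6 + 3) = -7*9 = -63)
L = 46/3 (L = 1 + (47 - 4)/3 = 1 + (1/3)*43 = 1 + 43/3 = 46/3 ≈ 15.333)
(M + L)**2 = (-63 + 46/3)**2 = (-143/3)**2 = 20449/9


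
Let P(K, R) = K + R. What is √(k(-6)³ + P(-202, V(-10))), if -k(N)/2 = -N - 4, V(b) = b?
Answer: 2*I*√69 ≈ 16.613*I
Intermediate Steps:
k(N) = 8 + 2*N (k(N) = -2*(-N - 4) = -2*(-4 - N) = 8 + 2*N)
√(k(-6)³ + P(-202, V(-10))) = √((8 + 2*(-6))³ + (-202 - 10)) = √((8 - 12)³ - 212) = √((-4)³ - 212) = √(-64 - 212) = √(-276) = 2*I*√69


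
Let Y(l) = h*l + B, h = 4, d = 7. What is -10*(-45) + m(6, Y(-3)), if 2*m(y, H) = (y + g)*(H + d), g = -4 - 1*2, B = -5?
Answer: 450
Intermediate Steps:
Y(l) = -5 + 4*l (Y(l) = 4*l - 5 = -5 + 4*l)
g = -6 (g = -4 - 2 = -6)
m(y, H) = (-6 + y)*(7 + H)/2 (m(y, H) = ((y - 6)*(H + 7))/2 = ((-6 + y)*(7 + H))/2 = (-6 + y)*(7 + H)/2)
-10*(-45) + m(6, Y(-3)) = -10*(-45) + (-21 - 3*(-5 + 4*(-3)) + (7/2)*6 + (½)*(-5 + 4*(-3))*6) = 450 + (-21 - 3*(-5 - 12) + 21 + (½)*(-5 - 12)*6) = 450 + (-21 - 3*(-17) + 21 + (½)*(-17)*6) = 450 + (-21 + 51 + 21 - 51) = 450 + 0 = 450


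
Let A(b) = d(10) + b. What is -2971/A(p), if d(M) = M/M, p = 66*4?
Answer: -2971/265 ≈ -11.211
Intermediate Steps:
p = 264
d(M) = 1
A(b) = 1 + b
-2971/A(p) = -2971/(1 + 264) = -2971/265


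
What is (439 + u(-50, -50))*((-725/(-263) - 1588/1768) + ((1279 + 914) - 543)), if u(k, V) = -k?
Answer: 93898728171/116246 ≈ 8.0776e+5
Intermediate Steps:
(439 + u(-50, -50))*((-725/(-263) - 1588/1768) + ((1279 + 914) - 543)) = (439 - 1*(-50))*((-725/(-263) - 1588/1768) + ((1279 + 914) - 543)) = (439 + 50)*((-725*(-1/263) - 1588*1/1768) + (2193 - 543)) = 489*((725/263 - 397/442) + 1650) = 489*(216039/116246 + 1650) = 489*(192021939/116246) = 93898728171/116246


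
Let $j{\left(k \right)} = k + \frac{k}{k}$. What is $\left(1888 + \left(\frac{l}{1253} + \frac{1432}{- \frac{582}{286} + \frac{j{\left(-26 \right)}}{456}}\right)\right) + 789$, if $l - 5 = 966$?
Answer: $\frac{340221091724}{170747563} \approx 1992.5$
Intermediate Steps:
$j{\left(k \right)} = 1 + k$ ($j{\left(k \right)} = k + 1 = 1 + k$)
$l = 971$ ($l = 5 + 966 = 971$)
$\left(1888 + \left(\frac{l}{1253} + \frac{1432}{- \frac{582}{286} + \frac{j{\left(-26 \right)}}{456}}\right)\right) + 789 = \left(1888 + \left(\frac{971}{1253} + \frac{1432}{- \frac{582}{286} + \frac{1 - 26}{456}}\right)\right) + 789 = \left(1888 + \left(971 \cdot \frac{1}{1253} + \frac{1432}{\left(-582\right) \frac{1}{286} - \frac{25}{456}}\right)\right) + 789 = \left(1888 + \left(\frac{971}{1253} + \frac{1432}{- \frac{291}{143} - \frac{25}{456}}\right)\right) + 789 = \left(1888 + \left(\frac{971}{1253} + \frac{1432}{- \frac{136271}{65208}}\right)\right) + 789 = \left(1888 + \left(\frac{971}{1253} + 1432 \left(- \frac{65208}{136271}\right)\right)\right) + 789 = \left(1888 + \left(\frac{971}{1253} - \frac{93377856}{136271}\right)\right) + 789 = \left(1888 - \frac{116870134427}{170747563}\right) + 789 = \frac{205501264517}{170747563} + 789 = \frac{340221091724}{170747563}$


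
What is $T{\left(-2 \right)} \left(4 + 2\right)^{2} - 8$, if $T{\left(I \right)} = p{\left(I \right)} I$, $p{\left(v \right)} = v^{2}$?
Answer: $-296$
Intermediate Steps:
$T{\left(I \right)} = I^{3}$ ($T{\left(I \right)} = I^{2} I = I^{3}$)
$T{\left(-2 \right)} \left(4 + 2\right)^{2} - 8 = \left(-2\right)^{3} \left(4 + 2\right)^{2} - 8 = - 8 \cdot 6^{2} - 8 = \left(-8\right) 36 - 8 = -288 - 8 = -296$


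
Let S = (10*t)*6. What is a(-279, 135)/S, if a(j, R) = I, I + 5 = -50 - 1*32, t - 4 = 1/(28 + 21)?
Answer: -1421/3940 ≈ -0.36066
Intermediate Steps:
t = 197/49 (t = 4 + 1/(28 + 21) = 4 + 1/49 = 197/49 ≈ 4.0204)
I = -87 (I = -5 + (-50 - 1*32) = -5 + (-50 - 32) = -5 - 82 = -87)
S = 11820/49 (S = (10*(197/49))*6 = (1970/49)*6 = 11820/49 ≈ 241.22)
a(j, R) = -87
a(-279, 135)/S = -87/11820/49 = -87*49/11820 = -1421/3940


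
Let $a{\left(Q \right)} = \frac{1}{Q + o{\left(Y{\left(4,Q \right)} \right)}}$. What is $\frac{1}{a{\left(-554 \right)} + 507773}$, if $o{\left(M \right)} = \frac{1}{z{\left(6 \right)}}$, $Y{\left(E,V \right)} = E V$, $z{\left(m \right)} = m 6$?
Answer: $\frac{19943}{10126516903} \approx 1.9694 \cdot 10^{-6}$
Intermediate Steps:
$z{\left(m \right)} = 6 m$
$o{\left(M \right)} = \frac{1}{36}$ ($o{\left(M \right)} = \frac{1}{6 \cdot 6} = \frac{1}{36}$)
$a{\left(Q \right)} = \frac{1}{\frac{1}{36} + Q}$ ($a{\left(Q \right)} = \frac{1}{Q + \frac{1}{36}} = \frac{1}{\frac{1}{36} + Q}$)
$\frac{1}{a{\left(-554 \right)} + 507773} = \frac{1}{\frac{36}{1 + 36 \left(-554\right)} + 507773} = \frac{1}{\frac{36}{1 - 19944} + 507773} = \frac{1}{\frac{36}{-19943} + 507773} = \frac{1}{36 \left(- \frac{1}{19943}\right) + 507773} = \frac{1}{- \frac{36}{19943} + 507773} = \frac{1}{\frac{10126516903}{19943}} = \frac{19943}{10126516903}$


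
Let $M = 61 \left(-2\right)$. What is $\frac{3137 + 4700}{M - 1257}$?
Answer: $- \frac{7837}{1379} \approx -5.6831$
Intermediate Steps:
$M = -122$
$\frac{3137 + 4700}{M - 1257} = \frac{3137 + 4700}{-122 - 1257} = \frac{7837}{-1379} = 7837 \left(- \frac{1}{1379}\right) = - \frac{7837}{1379}$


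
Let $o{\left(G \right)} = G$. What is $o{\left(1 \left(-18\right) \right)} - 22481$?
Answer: $-22499$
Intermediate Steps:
$o{\left(1 \left(-18\right) \right)} - 22481 = 1 \left(-18\right) - 22481 = -18 - 22481 = -22499$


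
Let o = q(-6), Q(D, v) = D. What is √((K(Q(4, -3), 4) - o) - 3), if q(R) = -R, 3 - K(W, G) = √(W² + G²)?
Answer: √(-6 - 4*√2) ≈ 3.4142*I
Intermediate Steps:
K(W, G) = 3 - √(G² + W²) (K(W, G) = 3 - √(W² + G²) = 3 - √(G² + W²))
o = 6 (o = -1*(-6) = 6)
√((K(Q(4, -3), 4) - o) - 3) = √(((3 - √(4² + 4²)) - 1*6) - 3) = √(((3 - √(16 + 16)) - 6) - 3) = √(((3 - √32) - 6) - 3) = √(((3 - 4*√2) - 6) - 3) = √((-3 - 4*√2) - 3) = √(-6 - 4*√2)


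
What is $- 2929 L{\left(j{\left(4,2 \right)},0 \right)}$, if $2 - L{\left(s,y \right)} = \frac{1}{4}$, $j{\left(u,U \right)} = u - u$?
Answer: $- \frac{20503}{4} \approx -5125.8$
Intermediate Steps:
$j{\left(u,U \right)} = 0$
$L{\left(s,y \right)} = \frac{7}{4}$ ($L{\left(s,y \right)} = 2 - \frac{1}{4} = \frac{7}{4}$)
$- 2929 L{\left(j{\left(4,2 \right)},0 \right)} = \left(-2929\right) \frac{7}{4} = - \frac{20503}{4}$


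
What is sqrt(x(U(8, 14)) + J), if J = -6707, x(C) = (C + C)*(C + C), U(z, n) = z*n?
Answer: sqrt(43469) ≈ 208.49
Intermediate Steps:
U(z, n) = n*z
x(C) = 4*C**2 (x(C) = (2*C)*(2*C) = 4*C**2)
sqrt(x(U(8, 14)) + J) = sqrt(4*(14*8)**2 - 6707) = sqrt(4*112**2 - 6707) = sqrt(4*12544 - 6707) = sqrt(50176 - 6707) = sqrt(43469)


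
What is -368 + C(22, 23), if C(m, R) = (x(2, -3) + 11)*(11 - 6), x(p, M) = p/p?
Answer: -308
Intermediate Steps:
x(p, M) = 1
C(m, R) = 60 (C(m, R) = (1 + 11)*(11 - 6) = 12*5 = 60)
-368 + C(22, 23) = -368 + 60 = -308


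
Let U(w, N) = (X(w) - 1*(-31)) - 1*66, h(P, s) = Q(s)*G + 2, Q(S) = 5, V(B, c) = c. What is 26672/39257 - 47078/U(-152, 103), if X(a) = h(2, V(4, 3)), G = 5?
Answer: 924177211/157028 ≈ 5885.4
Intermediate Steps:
h(P, s) = 27 (h(P, s) = 5*5 + 2 = 25 + 2 = 27)
X(a) = 27
U(w, N) = -8 (U(w, N) = (27 - 1*(-31)) - 1*66 = (27 + 31) - 66 = 58 - 66 = -8)
26672/39257 - 47078/U(-152, 103) = 26672/39257 - 47078/(-8) = 26672*(1/39257) - 47078*(-⅛) = 26672/39257 + 23539/4 = 924177211/157028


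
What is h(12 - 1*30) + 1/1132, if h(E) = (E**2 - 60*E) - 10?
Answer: 1578009/1132 ≈ 1394.0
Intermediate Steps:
h(E) = -10 + E**2 - 60*E
h(12 - 1*30) + 1/1132 = (-10 + (12 - 1*30)**2 - 60*(12 - 1*30)) + 1/1132 = (-10 + (12 - 30)**2 - 60*(12 - 30)) + 1/1132 = (-10 + (-18)**2 - 60*(-18)) + 1/1132 = (-10 + 324 + 1080) + 1/1132 = 1394 + 1/1132 = 1578009/1132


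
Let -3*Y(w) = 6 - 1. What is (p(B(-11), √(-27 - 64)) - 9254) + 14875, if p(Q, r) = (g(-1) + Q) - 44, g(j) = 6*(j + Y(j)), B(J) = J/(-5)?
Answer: 27816/5 ≈ 5563.2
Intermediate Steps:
Y(w) = -5/3 (Y(w) = -(6 - 1)/3 = -⅓*5 = -5/3)
B(J) = -J/5 (B(J) = J*(-⅕) = -J/5)
g(j) = -10 + 6*j (g(j) = 6*(j - 5/3) = 6*(-5/3 + j) = -10 + 6*j)
p(Q, r) = -60 + Q (p(Q, r) = ((-10 + 6*(-1)) + Q) - 44 = ((-10 - 6) + Q) - 44 = (-16 + Q) - 44 = -60 + Q)
(p(B(-11), √(-27 - 64)) - 9254) + 14875 = ((-60 - ⅕*(-11)) - 9254) + 14875 = ((-60 + 11/5) - 9254) + 14875 = (-289/5 - 9254) + 14875 = -46559/5 + 14875 = 27816/5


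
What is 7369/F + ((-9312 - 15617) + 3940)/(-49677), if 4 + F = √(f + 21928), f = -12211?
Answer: 1667893541/481916577 + 7369*√9717/9701 ≈ 78.340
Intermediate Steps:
F = -4 + √9717 (F = -4 + √(-12211 + 21928) = -4 + √9717 ≈ 94.575)
7369/F + ((-9312 - 15617) + 3940)/(-49677) = 7369/(-4 + √9717) + ((-9312 - 15617) + 3940)/(-49677) = 7369/(-4 + √9717) + (-24929 + 3940)*(-1/49677) = 7369/(-4 + √9717) - 20989*(-1/49677) = 7369/(-4 + √9717) + 20989/49677 = 20989/49677 + 7369/(-4 + √9717)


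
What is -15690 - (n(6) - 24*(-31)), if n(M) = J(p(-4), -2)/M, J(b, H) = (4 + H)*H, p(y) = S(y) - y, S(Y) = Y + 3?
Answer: -49300/3 ≈ -16433.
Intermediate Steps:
S(Y) = 3 + Y
p(y) = 3 (p(y) = (3 + y) - y = 3)
J(b, H) = H*(4 + H)
n(M) = -4/M (n(M) = (-2*(4 - 2))/M = (-2*2)/M = -4/M)
-15690 - (n(6) - 24*(-31)) = -15690 - (-4/6 - 24*(-31)) = -15690 - (-4*⅙ + 744) = -15690 - (-⅔ + 744) = -15690 - 1*2230/3 = -15690 - 2230/3 = -49300/3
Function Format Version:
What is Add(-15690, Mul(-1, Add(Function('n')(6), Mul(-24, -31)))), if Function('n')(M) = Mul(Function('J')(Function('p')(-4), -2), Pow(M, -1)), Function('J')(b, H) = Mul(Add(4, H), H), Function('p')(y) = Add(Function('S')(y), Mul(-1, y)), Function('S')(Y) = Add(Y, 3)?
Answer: Rational(-49300, 3) ≈ -16433.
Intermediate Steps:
Function('S')(Y) = Add(3, Y)
Function('p')(y) = 3 (Function('p')(y) = Add(Add(3, y), Mul(-1, y)) = 3)
Function('J')(b, H) = Mul(H, Add(4, H))
Function('n')(M) = Mul(-4, Pow(M, -1)) (Function('n')(M) = Mul(Mul(-2, Add(4, -2)), Pow(M, -1)) = Mul(Mul(-2, 2), Pow(M, -1)) = Mul(-4, Pow(M, -1)))
Add(-15690, Mul(-1, Add(Function('n')(6), Mul(-24, -31)))) = Add(-15690, Mul(-1, Add(Mul(-4, Pow(6, -1)), Mul(-24, -31)))) = Add(-15690, Mul(-1, Add(Mul(-4, Rational(1, 6)), 744))) = Add(-15690, Mul(-1, Add(Rational(-2, 3), 744))) = Add(-15690, Mul(-1, Rational(2230, 3))) = Add(-15690, Rational(-2230, 3)) = Rational(-49300, 3)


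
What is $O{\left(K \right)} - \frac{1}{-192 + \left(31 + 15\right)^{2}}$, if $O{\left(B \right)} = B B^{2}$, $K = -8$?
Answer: $- \frac{985089}{1924} \approx -512.0$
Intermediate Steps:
$O{\left(B \right)} = B^{3}$
$O{\left(K \right)} - \frac{1}{-192 + \left(31 + 15\right)^{2}} = \left(-8\right)^{3} - \frac{1}{-192 + \left(31 + 15\right)^{2}} = -512 - \frac{1}{-192 + 46^{2}} = -512 - \frac{1}{-192 + 2116} = -512 - \frac{1}{1924} = - \frac{985089}{1924}$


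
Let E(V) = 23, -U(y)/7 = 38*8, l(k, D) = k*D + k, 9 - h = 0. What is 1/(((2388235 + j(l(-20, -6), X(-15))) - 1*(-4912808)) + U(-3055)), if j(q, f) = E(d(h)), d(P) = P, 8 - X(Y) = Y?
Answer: 1/7298938 ≈ 1.3701e-7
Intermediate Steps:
h = 9 (h = 9 - 1*0 = 9 + 0 = 9)
X(Y) = 8 - Y
l(k, D) = k + D*k (l(k, D) = D*k + k = k + D*k)
U(y) = -2128 (U(y) = -266*8 = -7*304 = -2128)
j(q, f) = 23
1/(((2388235 + j(l(-20, -6), X(-15))) - 1*(-4912808)) + U(-3055)) = 1/(((2388235 + 23) - 1*(-4912808)) - 2128) = 1/((2388258 + 4912808) - 2128) = 1/(7301066 - 2128) = 1/7298938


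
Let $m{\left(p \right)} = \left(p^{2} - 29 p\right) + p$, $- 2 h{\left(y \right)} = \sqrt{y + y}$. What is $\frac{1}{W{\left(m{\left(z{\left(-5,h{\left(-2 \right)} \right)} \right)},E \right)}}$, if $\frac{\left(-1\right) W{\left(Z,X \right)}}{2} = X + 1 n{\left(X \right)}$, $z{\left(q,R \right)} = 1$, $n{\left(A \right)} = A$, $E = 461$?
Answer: $- \frac{1}{1844} \approx -0.0005423$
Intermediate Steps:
$h{\left(y \right)} = - \frac{\sqrt{2} \sqrt{y}}{2}$ ($h{\left(y \right)} = - \frac{\sqrt{y + y}}{2} = - \frac{\sqrt{2 y}}{2} = - \frac{\sqrt{2} \sqrt{y}}{2}$)
$m{\left(p \right)} = p^{2} - 28 p$
$W{\left(Z,X \right)} = - 4 X$ ($W{\left(Z,X \right)} = - 2 \left(X + 1 X\right) = - 2 \left(X + X\right) = - 2 \cdot 2 X = - 4 X$)
$\frac{1}{W{\left(m{\left(z{\left(-5,h{\left(-2 \right)} \right)} \right)},E \right)}} = \frac{1}{\left(-4\right) 461} = \frac{1}{-1844} = - \frac{1}{1844}$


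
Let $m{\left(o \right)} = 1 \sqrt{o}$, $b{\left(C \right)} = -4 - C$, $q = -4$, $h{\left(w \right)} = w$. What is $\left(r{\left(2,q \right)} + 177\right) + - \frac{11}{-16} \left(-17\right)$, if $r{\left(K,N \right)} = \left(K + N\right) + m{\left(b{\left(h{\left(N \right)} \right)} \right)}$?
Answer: $\frac{2613}{16} \approx 163.31$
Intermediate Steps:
$m{\left(o \right)} = \sqrt{o}$
$r{\left(K,N \right)} = K + N + \sqrt{-4 - N}$ ($r{\left(K,N \right)} = \left(K + N\right) + \sqrt{-4 - N} = K + N + \sqrt{-4 - N}$)
$\left(r{\left(2,q \right)} + 177\right) + - \frac{11}{-16} \left(-17\right) = \left(\left(2 - 4 + \sqrt{-4 - -4}\right) + 177\right) + - \frac{11}{-16} \left(-17\right) = \left(\left(2 - 4 + \sqrt{-4 + 4}\right) + 177\right) + \left(-11\right) \left(- \frac{1}{16}\right) \left(-17\right) = \left(\left(2 - 4 + \sqrt{0}\right) + 177\right) + \frac{11}{16} \left(-17\right) = \left(\left(2 - 4 + 0\right) + 177\right) - \frac{187}{16} = \left(-2 + 177\right) - \frac{187}{16} = 175 - \frac{187}{16} = \frac{2613}{16}$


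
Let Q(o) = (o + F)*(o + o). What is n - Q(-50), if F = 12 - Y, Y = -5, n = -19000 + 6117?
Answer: -16183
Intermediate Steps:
n = -12883
F = 17 (F = 12 - 1*(-5) = 12 + 5 = 17)
Q(o) = 2*o*(17 + o) (Q(o) = (o + 17)*(o + o) = (17 + o)*(2*o) = 2*o*(17 + o))
n - Q(-50) = -12883 - 2*(-50)*(17 - 50) = -12883 - 2*(-50)*(-33) = -12883 - 1*3300 = -12883 - 3300 = -16183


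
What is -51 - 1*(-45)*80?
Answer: 3549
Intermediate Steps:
-51 - 1*(-45)*80 = -51 + 45*80 = -51 + 3600 = 3549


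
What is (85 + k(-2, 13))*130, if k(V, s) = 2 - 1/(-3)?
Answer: 34060/3 ≈ 11353.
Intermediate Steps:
k(V, s) = 7/3 (k(V, s) = 2 - 1*(-1/3) = 2 + 1/3 = 7/3)
(85 + k(-2, 13))*130 = (85 + 7/3)*130 = (262/3)*130 = 34060/3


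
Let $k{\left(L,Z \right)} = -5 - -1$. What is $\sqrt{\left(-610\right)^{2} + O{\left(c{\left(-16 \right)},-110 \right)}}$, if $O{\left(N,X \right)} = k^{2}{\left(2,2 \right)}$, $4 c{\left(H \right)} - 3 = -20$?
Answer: $2 \sqrt{93029} \approx 610.01$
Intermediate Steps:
$c{\left(H \right)} = - \frac{17}{4}$ ($c{\left(H \right)} = \frac{3}{4} + \frac{1}{4} \left(-20\right) = \frac{3}{4} - 5 = - \frac{17}{4}$)
$k{\left(L,Z \right)} = -4$ ($k{\left(L,Z \right)} = -5 + 1 = -4$)
$O{\left(N,X \right)} = 16$ ($O{\left(N,X \right)} = \left(-4\right)^{2} = 16$)
$\sqrt{\left(-610\right)^{2} + O{\left(c{\left(-16 \right)},-110 \right)}} = \sqrt{\left(-610\right)^{2} + 16} = \sqrt{372100 + 16} = \sqrt{372116} = 2 \sqrt{93029}$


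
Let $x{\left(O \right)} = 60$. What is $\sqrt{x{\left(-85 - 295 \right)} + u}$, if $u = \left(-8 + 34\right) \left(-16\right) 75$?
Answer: $6 i \sqrt{865} \approx 176.47 i$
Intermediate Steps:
$u = -31200$ ($u = 26 \left(-16\right) 75 = \left(-416\right) 75 = -31200$)
$\sqrt{x{\left(-85 - 295 \right)} + u} = \sqrt{60 - 31200} = \sqrt{-31140} = 6 i \sqrt{865}$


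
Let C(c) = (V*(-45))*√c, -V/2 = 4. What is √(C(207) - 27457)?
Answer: √(-27457 + 1080*√23) ≈ 149.26*I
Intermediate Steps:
V = -8 (V = -2*4 = -8)
C(c) = 360*√c (C(c) = (-8*(-45))*√c = 360*√c)
√(C(207) - 27457) = √(360*√207 - 27457) = √(360*(3*√23) - 27457) = √(1080*√23 - 27457) = √(-27457 + 1080*√23)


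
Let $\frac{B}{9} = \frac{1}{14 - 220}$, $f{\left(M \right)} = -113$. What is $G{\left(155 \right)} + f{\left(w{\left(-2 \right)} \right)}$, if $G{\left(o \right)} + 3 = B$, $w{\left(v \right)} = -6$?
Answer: $- \frac{23905}{206} \approx -116.04$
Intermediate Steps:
$B = - \frac{9}{206}$ ($B = \frac{9}{14 - 220} = \frac{9}{-206} = 9 \left(- \frac{1}{206}\right) = - \frac{9}{206} \approx -0.043689$)
$G{\left(o \right)} = - \frac{627}{206}$ ($G{\left(o \right)} = -3 - \frac{9}{206} = - \frac{627}{206}$)
$G{\left(155 \right)} + f{\left(w{\left(-2 \right)} \right)} = - \frac{627}{206} - 113 = - \frac{23905}{206}$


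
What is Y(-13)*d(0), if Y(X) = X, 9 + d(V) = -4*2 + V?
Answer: 221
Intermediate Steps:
d(V) = -17 + V (d(V) = -9 + (-4*2 + V) = -9 + (-8 + V) = -17 + V)
Y(-13)*d(0) = -13*(-17 + 0) = -13*(-17) = 221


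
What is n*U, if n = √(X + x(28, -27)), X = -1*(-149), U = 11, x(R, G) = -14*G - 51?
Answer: 22*√119 ≈ 239.99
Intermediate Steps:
x(R, G) = -51 - 14*G
X = 149
n = 2*√119 (n = √(149 + (-51 - 14*(-27))) = √(149 + (-51 + 378)) = √(149 + 327) = √476 = 2*√119 ≈ 21.817)
n*U = (2*√119)*11 = 22*√119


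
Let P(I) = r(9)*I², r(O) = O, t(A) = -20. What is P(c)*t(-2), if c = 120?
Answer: -2592000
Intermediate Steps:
P(I) = 9*I²
P(c)*t(-2) = (9*120²)*(-20) = (9*14400)*(-20) = 129600*(-20) = -2592000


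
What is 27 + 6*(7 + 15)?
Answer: 159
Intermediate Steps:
27 + 6*(7 + 15) = 27 + 6*22 = 27 + 132 = 159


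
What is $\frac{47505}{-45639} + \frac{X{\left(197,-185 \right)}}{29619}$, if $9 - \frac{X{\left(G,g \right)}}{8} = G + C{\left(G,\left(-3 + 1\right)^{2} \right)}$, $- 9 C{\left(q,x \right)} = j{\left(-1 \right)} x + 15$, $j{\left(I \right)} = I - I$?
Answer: $- \frac{491694377}{450593847} \approx -1.0912$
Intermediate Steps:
$j{\left(I \right)} = 0$
$C{\left(q,x \right)} = - \frac{5}{3}$ ($C{\left(q,x \right)} = - \frac{0 x + 15}{9} = - \frac{0 + 15}{9} = \left(- \frac{1}{9}\right) 15 = - \frac{5}{3}$)
$X{\left(G,g \right)} = \frac{256}{3} - 8 G$ ($X{\left(G,g \right)} = 72 - 8 \left(G - \frac{5}{3}\right) = 72 - 8 \left(- \frac{5}{3} + G\right) = 72 - \left(- \frac{40}{3} + 8 G\right) = \frac{256}{3} - 8 G$)
$\frac{47505}{-45639} + \frac{X{\left(197,-185 \right)}}{29619} = \frac{47505}{-45639} + \frac{\frac{256}{3} - 1576}{29619} = 47505 \left(- \frac{1}{45639}\right) + \left(\frac{256}{3} - 1576\right) \frac{1}{29619} = - \frac{15835}{15213} - \frac{4472}{88857} = - \frac{491694377}{450593847}$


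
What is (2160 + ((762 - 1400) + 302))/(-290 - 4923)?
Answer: -1824/5213 ≈ -0.34989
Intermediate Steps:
(2160 + ((762 - 1400) + 302))/(-290 - 4923) = (2160 + (-638 + 302))/(-5213) = (2160 - 336)*(-1/5213) = 1824*(-1/5213) = -1824/5213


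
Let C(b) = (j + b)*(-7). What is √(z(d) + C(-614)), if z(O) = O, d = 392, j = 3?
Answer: √4669 ≈ 68.330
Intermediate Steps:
C(b) = -21 - 7*b (C(b) = (3 + b)*(-7) = -21 - 7*b)
√(z(d) + C(-614)) = √(392 + (-21 - 7*(-614))) = √(392 + (-21 + 4298)) = √(392 + 4277) = √4669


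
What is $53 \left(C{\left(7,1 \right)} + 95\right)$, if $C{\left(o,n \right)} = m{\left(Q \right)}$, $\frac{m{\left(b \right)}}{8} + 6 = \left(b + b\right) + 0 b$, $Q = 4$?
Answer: $5883$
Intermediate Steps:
$m{\left(b \right)} = -48 + 16 b$ ($m{\left(b \right)} = -48 + 8 \left(\left(b + b\right) + 0 b\right) = -48 + 8 \left(2 b + 0\right) = -48 + 8 \cdot 2 b = -48 + 16 b$)
$C{\left(o,n \right)} = 16$ ($C{\left(o,n \right)} = -48 + 16 \cdot 4 = -48 + 64 = 16$)
$53 \left(C{\left(7,1 \right)} + 95\right) = 53 \left(16 + 95\right) = 53 \cdot 111 = 5883$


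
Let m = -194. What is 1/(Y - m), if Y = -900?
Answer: -1/706 ≈ -0.0014164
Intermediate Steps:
1/(Y - m) = 1/(-900 - 1*(-194)) = 1/(-900 + 194) = 1/(-706) = -1/706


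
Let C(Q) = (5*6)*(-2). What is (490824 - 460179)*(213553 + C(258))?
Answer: 6542492985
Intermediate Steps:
C(Q) = -60 (C(Q) = 30*(-2) = -60)
(490824 - 460179)*(213553 + C(258)) = (490824 - 460179)*(213553 - 60) = 30645*213493 = 6542492985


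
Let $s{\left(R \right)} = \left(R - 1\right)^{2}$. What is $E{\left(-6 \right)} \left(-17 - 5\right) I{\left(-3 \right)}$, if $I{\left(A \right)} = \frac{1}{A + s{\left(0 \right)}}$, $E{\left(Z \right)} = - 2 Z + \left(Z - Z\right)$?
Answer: $132$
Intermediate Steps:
$s{\left(R \right)} = \left(-1 + R\right)^{2}$
$E{\left(Z \right)} = - 2 Z$ ($E{\left(Z \right)} = - 2 Z + 0 = - 2 Z$)
$I{\left(A \right)} = \frac{1}{1 + A}$ ($I{\left(A \right)} = \frac{1}{A + \left(-1 + 0\right)^{2}} = \frac{1}{A + \left(-1\right)^{2}} = \frac{1}{A + 1} = \frac{1}{1 + A}$)
$E{\left(-6 \right)} \left(-17 - 5\right) I{\left(-3 \right)} = \frac{\left(-2\right) \left(-6\right) \left(-17 - 5\right)}{1 - 3} = \frac{12 \left(-17 - 5\right)}{-2} = 12 \left(-22\right) \left(- \frac{1}{2}\right) = \left(-264\right) \left(- \frac{1}{2}\right) = 132$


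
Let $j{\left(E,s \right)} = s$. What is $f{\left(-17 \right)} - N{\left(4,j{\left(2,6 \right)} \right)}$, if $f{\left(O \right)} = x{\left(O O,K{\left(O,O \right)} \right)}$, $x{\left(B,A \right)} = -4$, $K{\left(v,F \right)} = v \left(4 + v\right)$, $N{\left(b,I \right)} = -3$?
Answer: $-1$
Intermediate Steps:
$f{\left(O \right)} = -4$
$f{\left(-17 \right)} - N{\left(4,j{\left(2,6 \right)} \right)} = -4 - -3 = -4 + 3 = -1$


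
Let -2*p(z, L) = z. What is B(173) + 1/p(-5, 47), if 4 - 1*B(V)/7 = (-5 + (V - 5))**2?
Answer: -929773/5 ≈ -1.8595e+5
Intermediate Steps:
p(z, L) = -z/2
B(V) = 28 - 7*(-10 + V)**2 (B(V) = 28 - 7*(-5 + (V - 5))**2 = 28 - 7*(-5 + (-5 + V))**2 = 28 - 7*(-10 + V)**2)
B(173) + 1/p(-5, 47) = (28 - 7*(-10 + 173)**2) + 1/(-1/2*(-5)) = (28 - 7*163**2) + 1/(5/2) = (28 - 7*26569) + 2/5 = (28 - 185983) + 2/5 = -185955 + 2/5 = -929773/5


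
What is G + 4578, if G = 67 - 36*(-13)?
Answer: 5113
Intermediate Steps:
G = 535 (G = 67 + 468 = 535)
G + 4578 = 535 + 4578 = 5113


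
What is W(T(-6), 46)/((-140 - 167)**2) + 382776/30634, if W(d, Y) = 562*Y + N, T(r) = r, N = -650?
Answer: 18424146646/1443611933 ≈ 12.763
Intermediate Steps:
W(d, Y) = -650 + 562*Y (W(d, Y) = 562*Y - 650 = -650 + 562*Y)
W(T(-6), 46)/((-140 - 167)**2) + 382776/30634 = (-650 + 562*46)/((-140 - 167)**2) + 382776/30634 = (-650 + 25852)/((-307)**2) + 382776*(1/30634) = 25202/94249 + 191388/15317 = 18424146646/1443611933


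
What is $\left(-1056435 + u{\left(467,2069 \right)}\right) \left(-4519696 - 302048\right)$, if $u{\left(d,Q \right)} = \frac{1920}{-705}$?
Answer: $\frac{239411995947312}{47} \approx 5.0939 \cdot 10^{12}$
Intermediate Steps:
$u{\left(d,Q \right)} = - \frac{128}{47}$ ($u{\left(d,Q \right)} = 1920 \left(- \frac{1}{705}\right) = - \frac{128}{47}$)
$\left(-1056435 + u{\left(467,2069 \right)}\right) \left(-4519696 - 302048\right) = \left(-1056435 - \frac{128}{47}\right) \left(-4519696 - 302048\right) = \left(- \frac{49652573}{47}\right) \left(-4821744\right) = \frac{239411995947312}{47}$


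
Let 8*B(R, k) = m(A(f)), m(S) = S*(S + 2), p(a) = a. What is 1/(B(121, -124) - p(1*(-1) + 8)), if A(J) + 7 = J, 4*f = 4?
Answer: -¼ ≈ -0.25000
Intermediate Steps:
f = 1 (f = (¼)*4 = 1)
A(J) = -7 + J
m(S) = S*(2 + S)
B(R, k) = 3 (B(R, k) = ((-7 + 1)*(2 + (-7 + 1)))/8 = (-6*(2 - 6))/8 = (-6*(-4))/8 = (⅛)*24 = 3)
1/(B(121, -124) - p(1*(-1) + 8)) = 1/(3 - (1*(-1) + 8)) = 1/(3 - (-1 + 8)) = 1/(3 - 1*7) = 1/(3 - 7) = 1/(-4) = -¼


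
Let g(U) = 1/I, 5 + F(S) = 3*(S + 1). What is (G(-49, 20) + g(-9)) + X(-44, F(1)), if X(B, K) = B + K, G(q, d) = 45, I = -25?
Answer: 49/25 ≈ 1.9600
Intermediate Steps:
F(S) = -2 + 3*S (F(S) = -5 + 3*(S + 1) = -5 + 3*(1 + S) = -5 + (3 + 3*S) = -2 + 3*S)
g(U) = -1/25 (g(U) = 1/(-25) = -1/25)
(G(-49, 20) + g(-9)) + X(-44, F(1)) = (45 - 1/25) + (-44 + (-2 + 3*1)) = 1124/25 + (-44 + (-2 + 3)) = 1124/25 + (-44 + 1) = 1124/25 - 43 = 49/25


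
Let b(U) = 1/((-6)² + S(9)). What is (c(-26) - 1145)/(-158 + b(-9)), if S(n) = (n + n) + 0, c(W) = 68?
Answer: 58158/8531 ≈ 6.8173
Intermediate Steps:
S(n) = 2*n (S(n) = 2*n + 0 = 2*n)
b(U) = 1/54 (b(U) = 1/((-6)² + 2*9) = 1/(36 + 18) = 1/54)
(c(-26) - 1145)/(-158 + b(-9)) = (68 - 1145)/(-158 + 1/54) = -1077/(-8531/54) = -1077*(-54/8531) = 58158/8531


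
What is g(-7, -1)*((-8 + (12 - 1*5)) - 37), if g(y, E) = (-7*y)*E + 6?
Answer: 1634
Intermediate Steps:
g(y, E) = 6 - 7*E*y (g(y, E) = -7*E*y + 6 = 6 - 7*E*y)
g(-7, -1)*((-8 + (12 - 1*5)) - 37) = (6 - 7*(-1)*(-7))*((-8 + (12 - 1*5)) - 37) = (6 - 49)*((-8 + (12 - 5)) - 37) = -43*((-8 + 7) - 37) = -43*(-1 - 37) = -43*(-38) = 1634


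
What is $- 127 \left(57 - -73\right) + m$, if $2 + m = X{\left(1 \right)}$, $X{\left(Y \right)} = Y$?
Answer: $-16511$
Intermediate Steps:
$m = -1$ ($m = -2 + 1 = -1$)
$- 127 \left(57 - -73\right) + m = - 127 \left(57 - -73\right) - 1 = - 127 \left(57 + 73\right) - 1 = \left(-127\right) 130 - 1 = -16510 - 1 = -16511$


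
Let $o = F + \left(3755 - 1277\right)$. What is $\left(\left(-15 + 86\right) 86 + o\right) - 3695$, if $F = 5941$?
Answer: $10830$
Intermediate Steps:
$o = 8419$ ($o = 5941 + \left(3755 - 1277\right) = 5941 + 2478 = 8419$)
$\left(\left(-15 + 86\right) 86 + o\right) - 3695 = \left(\left(-15 + 86\right) 86 + 8419\right) - 3695 = \left(71 \cdot 86 + 8419\right) - 3695 = \left(6106 + 8419\right) - 3695 = 14525 - 3695 = 10830$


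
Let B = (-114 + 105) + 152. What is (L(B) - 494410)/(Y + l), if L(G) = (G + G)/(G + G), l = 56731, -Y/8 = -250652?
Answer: -494409/2061947 ≈ -0.23978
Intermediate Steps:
Y = 2005216 (Y = -8*(-250652) = 2005216)
B = 143 (B = -9 + 152 = 143)
L(G) = 1 (L(G) = (2*G)/((2*G)) = (2*G)*(1/(2*G)) = 1)
(L(B) - 494410)/(Y + l) = (1 - 494410)/(2005216 + 56731) = -494409/2061947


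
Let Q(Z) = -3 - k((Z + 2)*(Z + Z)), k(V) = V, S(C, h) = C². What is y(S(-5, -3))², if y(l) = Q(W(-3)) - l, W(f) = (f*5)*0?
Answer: 784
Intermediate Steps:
W(f) = 0 (W(f) = (5*f)*0 = 0)
Q(Z) = -3 - 2*Z*(2 + Z) (Q(Z) = -3 - (Z + 2)*(Z + Z) = -3 - (2 + Z)*2*Z = -3 - 2*Z*(2 + Z))
y(l) = -3 - l (y(l) = (-3 - 2*0*(2 + 0)) - l = (-3 - 2*0*2) - l = (-3 + 0) - l = -3 - l)
y(S(-5, -3))² = (-3 - 1*(-5)²)² = (-3 - 1*25)² = (-3 - 25)² = (-28)² = 784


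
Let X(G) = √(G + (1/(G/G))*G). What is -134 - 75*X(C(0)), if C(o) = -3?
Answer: -134 - 75*I*√6 ≈ -134.0 - 183.71*I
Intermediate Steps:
X(G) = √2*√G (X(G) = √(G + (1/1)*G) = √(G + (1*1)*G) = √(G + 1*G) = √(G + G) = √(2*G) = √2*√G)
-134 - 75*X(C(0)) = -134 - 75*√2*√(-3) = -134 - 75*√2*I*√3 = -134 - 75*I*√6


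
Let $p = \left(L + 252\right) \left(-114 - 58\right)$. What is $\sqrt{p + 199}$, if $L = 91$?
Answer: $3 i \sqrt{6533} \approx 242.48 i$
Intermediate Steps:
$p = -58996$ ($p = \left(91 + 252\right) \left(-114 - 58\right) = 343 \left(-172\right) = -58996$)
$\sqrt{p + 199} = \sqrt{-58996 + 199} = \sqrt{-58797} = 3 i \sqrt{6533}$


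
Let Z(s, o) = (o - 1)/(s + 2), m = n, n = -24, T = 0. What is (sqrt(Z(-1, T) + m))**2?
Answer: -25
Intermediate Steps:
m = -24
Z(s, o) = (-1 + o)/(2 + s)
(sqrt(Z(-1, T) + m))**2 = (sqrt((-1 + 0)/(2 - 1) - 24))**2 = (sqrt(-1/1 - 24))**2 = (sqrt(1*(-1) - 24))**2 = (sqrt(-1 - 24))**2 = (sqrt(-25))**2 = (5*I)**2 = -25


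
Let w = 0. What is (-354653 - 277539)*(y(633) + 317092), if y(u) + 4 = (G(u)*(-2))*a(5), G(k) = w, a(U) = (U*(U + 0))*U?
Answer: -200460496896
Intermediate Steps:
a(U) = U³ (a(U) = (U*U)*U = U²*U = U³)
G(k) = 0
y(u) = -4 (y(u) = -4 + (0*(-2))*5³ = -4 + 0*125 = -4 + 0 = -4)
(-354653 - 277539)*(y(633) + 317092) = (-354653 - 277539)*(-4 + 317092) = -632192*317088 = -200460496896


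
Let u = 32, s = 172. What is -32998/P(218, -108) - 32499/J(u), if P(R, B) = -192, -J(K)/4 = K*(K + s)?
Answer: 4520227/26112 ≈ 173.11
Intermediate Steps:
J(K) = -4*K*(172 + K) (J(K) = -4*K*(K + 172) = -4*K*(172 + K))
-32998/P(218, -108) - 32499/J(u) = -32998/(-192) - 32499*(-1/(128*(172 + 32))) = -32998*(-1/192) - 32499/((-4*32*204)) = 16499/96 - 32499/(-26112) = 16499/96 - 32499*(-1/26112) = 16499/96 + 10833/8704 = 4520227/26112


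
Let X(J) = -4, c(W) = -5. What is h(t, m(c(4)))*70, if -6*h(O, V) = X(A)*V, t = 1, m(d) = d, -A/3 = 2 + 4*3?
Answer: -700/3 ≈ -233.33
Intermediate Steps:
A = -42 (A = -3*(2 + 4*3) = -3*(2 + 12) = -3*14 = -42)
h(O, V) = 2*V/3 (h(O, V) = -(-2)*V/3 = 2*V/3)
h(t, m(c(4)))*70 = ((2/3)*(-5))*70 = -10/3*70 = -700/3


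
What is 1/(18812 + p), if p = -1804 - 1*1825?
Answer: 1/15183 ≈ 6.5863e-5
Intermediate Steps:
p = -3629 (p = -1804 - 1825 = -3629)
1/(18812 + p) = 1/(18812 - 3629) = 1/15183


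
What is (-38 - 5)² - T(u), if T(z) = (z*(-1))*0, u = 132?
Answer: 1849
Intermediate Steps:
T(z) = 0 (T(z) = -z*0 = 0)
(-38 - 5)² - T(u) = (-38 - 5)² - 1*0 = (-43)² + 0 = 1849 + 0 = 1849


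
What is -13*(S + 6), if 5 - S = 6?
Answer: -65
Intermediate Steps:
S = -1 (S = 5 - 1*6 = 5 - 6 = -1)
-13*(S + 6) = -13*(-1 + 6) = -13*5 = -65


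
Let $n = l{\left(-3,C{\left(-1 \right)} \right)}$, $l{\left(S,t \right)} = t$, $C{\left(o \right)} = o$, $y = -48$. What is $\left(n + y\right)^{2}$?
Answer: $2401$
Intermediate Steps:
$n = -1$
$\left(n + y\right)^{2} = \left(-1 - 48\right)^{2} = \left(-49\right)^{2} = 2401$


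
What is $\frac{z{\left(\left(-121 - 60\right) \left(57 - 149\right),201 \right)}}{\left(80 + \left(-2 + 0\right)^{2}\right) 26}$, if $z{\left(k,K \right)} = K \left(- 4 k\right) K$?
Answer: $- \frac{112126242}{91} \approx -1.2322 \cdot 10^{6}$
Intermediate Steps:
$z{\left(k,K \right)} = - 4 k K^{2}$ ($z{\left(k,K \right)} = - 4 K k K = - 4 k K^{2}$)
$\frac{z{\left(\left(-121 - 60\right) \left(57 - 149\right),201 \right)}}{\left(80 + \left(-2 + 0\right)^{2}\right) 26} = \frac{\left(-4\right) \left(-121 - 60\right) \left(57 - 149\right) 201^{2}}{\left(80 + \left(-2 + 0\right)^{2}\right) 26} = \frac{\left(-4\right) \left(\left(-181\right) \left(-92\right)\right) 40401}{\left(80 + \left(-2\right)^{2}\right) 26} = \frac{\left(-4\right) 16652 \cdot 40401}{\left(80 + 4\right) 26} = - \frac{2691029808}{84 \cdot 26} = - \frac{2691029808}{2184} = \left(-2691029808\right) \frac{1}{2184} = - \frac{112126242}{91}$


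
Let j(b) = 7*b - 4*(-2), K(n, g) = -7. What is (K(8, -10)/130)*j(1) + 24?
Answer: 603/26 ≈ 23.192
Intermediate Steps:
j(b) = 8 + 7*b (j(b) = 7*b + 8 = 8 + 7*b)
(K(8, -10)/130)*j(1) + 24 = (-7/130)*(8 + 7*1) + 24 = (-7*1/130)*(8 + 7) + 24 = -7/130*15 + 24 = -21/26 + 24 = 603/26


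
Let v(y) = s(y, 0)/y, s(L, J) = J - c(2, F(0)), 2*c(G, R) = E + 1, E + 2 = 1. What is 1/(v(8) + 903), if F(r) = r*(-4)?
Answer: 1/903 ≈ 0.0011074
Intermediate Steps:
E = -1 (E = -2 + 1 = -1)
F(r) = -4*r
c(G, R) = 0 (c(G, R) = (-1 + 1)/2 = (1/2)*0 = 0)
s(L, J) = J (s(L, J) = J - 1*0 = J + 0 = J)
v(y) = 0 (v(y) = 0/y = 0)
1/(v(8) + 903) = 1/(0 + 903) = 1/903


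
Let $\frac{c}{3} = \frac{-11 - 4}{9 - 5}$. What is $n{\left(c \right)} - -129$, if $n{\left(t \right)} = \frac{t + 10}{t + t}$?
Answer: $\frac{2323}{18} \approx 129.06$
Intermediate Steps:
$c = - \frac{45}{4}$ ($c = 3 \frac{-11 - 4}{9 - 5} = 3 \left(- \frac{15}{4}\right) = - \frac{45}{4} \approx -11.25$)
$n{\left(t \right)} = \frac{10 + t}{2 t}$
$n{\left(c \right)} - -129 = \frac{10 - \frac{45}{4}}{2 \left(- \frac{45}{4}\right)} - -129 = \frac{1}{2} \left(- \frac{4}{45}\right) \left(- \frac{5}{4}\right) + 129 = \frac{1}{18} + 129 = \frac{2323}{18}$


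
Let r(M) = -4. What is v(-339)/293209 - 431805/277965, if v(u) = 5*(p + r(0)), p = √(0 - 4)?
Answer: -8440978103/5433455979 + 10*I/293209 ≈ -1.5535 + 3.4105e-5*I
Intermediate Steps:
p = 2*I (p = √(-4) = 2*I ≈ 2.0*I)
v(u) = -20 + 10*I (v(u) = 5*(2*I - 4) = 5*(-4 + 2*I) = -20 + 10*I)
v(-339)/293209 - 431805/277965 = (-20 + 10*I)/293209 - 431805/277965 = (-20 + 10*I)*(1/293209) - 431805*1/277965 = (-20/293209 + 10*I/293209) - 28787/18531 = -8440978103/5433455979 + 10*I/293209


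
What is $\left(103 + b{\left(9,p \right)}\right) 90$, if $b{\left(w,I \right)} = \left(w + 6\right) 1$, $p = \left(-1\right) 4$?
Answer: $10620$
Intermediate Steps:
$p = -4$
$b{\left(w,I \right)} = 6 + w$ ($b{\left(w,I \right)} = \left(6 + w\right) 1 = 6 + w$)
$\left(103 + b{\left(9,p \right)}\right) 90 = \left(103 + \left(6 + 9\right)\right) 90 = \left(103 + 15\right) 90 = 118 \cdot 90 = 10620$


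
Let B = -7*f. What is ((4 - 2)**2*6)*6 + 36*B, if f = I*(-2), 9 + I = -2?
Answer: -5400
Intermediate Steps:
I = -11 (I = -9 - 2 = -11)
f = 22 (f = -11*(-2) = 22)
B = -154 (B = -7*22 = -154)
((4 - 2)**2*6)*6 + 36*B = ((4 - 2)**2*6)*6 + 36*(-154) = (2**2*6)*6 - 5544 = (4*6)*6 - 5544 = 24*6 - 5544 = 144 - 5544 = -5400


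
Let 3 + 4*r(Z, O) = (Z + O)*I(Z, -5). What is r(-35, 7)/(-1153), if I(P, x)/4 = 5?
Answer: 563/4612 ≈ 0.12207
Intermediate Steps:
I(P, x) = 20 (I(P, x) = 4*5 = 20)
r(Z, O) = -3/4 + 5*O + 5*Z (r(Z, O) = -3/4 + ((Z + O)*20)/4 = -3/4 + ((O + Z)*20)/4 = -3/4 + (20*O + 20*Z)/4 = -3/4 + (5*O + 5*Z) = -3/4 + 5*O + 5*Z)
r(-35, 7)/(-1153) = (-3/4 + 5*7 + 5*(-35))/(-1153) = (-3/4 + 35 - 175)*(-1/1153) = -563/4*(-1/1153) = 563/4612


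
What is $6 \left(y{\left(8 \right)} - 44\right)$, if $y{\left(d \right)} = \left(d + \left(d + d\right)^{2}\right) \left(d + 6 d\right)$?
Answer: $88440$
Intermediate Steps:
$y{\left(d \right)} = 7 d \left(d + 4 d^{2}\right)$ ($y{\left(d \right)} = \left(d + \left(2 d\right)^{2}\right) 7 d = \left(d + 4 d^{2}\right) 7 d = 7 d \left(d + 4 d^{2}\right)$)
$6 \left(y{\left(8 \right)} - 44\right) = 6 \left(8^{2} \left(7 + 28 \cdot 8\right) - 44\right) = 6 \left(64 \left(7 + 224\right) - 44\right) = 6 \left(64 \cdot 231 - 44\right) = 6 \left(14784 - 44\right) = 6 \cdot 14740 = 88440$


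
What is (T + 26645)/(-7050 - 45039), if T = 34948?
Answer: -20531/17363 ≈ -1.1825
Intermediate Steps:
(T + 26645)/(-7050 - 45039) = (34948 + 26645)/(-7050 - 45039) = 61593/(-52089) = 61593*(-1/52089) = -20531/17363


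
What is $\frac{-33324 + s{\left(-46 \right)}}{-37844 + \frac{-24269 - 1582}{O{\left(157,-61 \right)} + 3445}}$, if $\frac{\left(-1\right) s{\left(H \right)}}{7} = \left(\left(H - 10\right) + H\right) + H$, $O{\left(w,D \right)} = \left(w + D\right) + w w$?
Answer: $\frac{910198720}{1066848211} \approx 0.85317$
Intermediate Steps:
$O{\left(w,D \right)} = D + w + w^{2}$ ($O{\left(w,D \right)} = \left(D + w\right) + w^{2} = D + w + w^{2}$)
$s{\left(H \right)} = 70 - 21 H$ ($s{\left(H \right)} = - 7 \left(\left(\left(H - 10\right) + H\right) + H\right) = - 7 \left(\left(\left(-10 + H\right) + H\right) + H\right) = - 7 \left(\left(-10 + 2 H\right) + H\right) = - 7 \left(-10 + 3 H\right) = 70 - 21 H$)
$\frac{-33324 + s{\left(-46 \right)}}{-37844 + \frac{-24269 - 1582}{O{\left(157,-61 \right)} + 3445}} = \frac{-33324 + \left(70 - -966\right)}{-37844 + \frac{-24269 - 1582}{\left(-61 + 157 + 157^{2}\right) + 3445}} = \frac{-33324 + \left(70 + 966\right)}{-37844 - \frac{25851}{\left(-61 + 157 + 24649\right) + 3445}} = \frac{-33324 + 1036}{-37844 - \frac{25851}{24745 + 3445}} = - \frac{32288}{-37844 - \frac{25851}{28190}} = - \frac{32288}{- \frac{1066848211}{28190}} = \left(-32288\right) \left(- \frac{28190}{1066848211}\right) = \frac{910198720}{1066848211}$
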